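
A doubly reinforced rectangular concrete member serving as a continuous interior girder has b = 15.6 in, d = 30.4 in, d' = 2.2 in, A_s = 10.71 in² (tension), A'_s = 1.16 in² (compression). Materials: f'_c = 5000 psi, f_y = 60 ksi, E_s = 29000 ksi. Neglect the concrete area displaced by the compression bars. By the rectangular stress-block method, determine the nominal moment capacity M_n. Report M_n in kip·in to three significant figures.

Assume both steels yield.
a = (A_s − A'_s) f_y/(0.85 f'_c b) = (10.71 − 1.16) × 60/(0.85 × 5 × 15.6) = 8.643 in.
c = a/β₁ = 8.643/0.8 = 10.804 in; ε'_s = 0.003(c − d')/c = 0.0024 ≥ ε_y = 0.0021, so the compression steel yields.
M_n = (A_s − A'_s) f_y (d − a/2) + A'_s f_y (d − d') = 573 × (30.4 − 4.3215) + 69.6 × (30.4 − 2.2) = 14943.0 + 1962.7 = 16905.7 kip·in.

M_n ≈ 16900 kip·in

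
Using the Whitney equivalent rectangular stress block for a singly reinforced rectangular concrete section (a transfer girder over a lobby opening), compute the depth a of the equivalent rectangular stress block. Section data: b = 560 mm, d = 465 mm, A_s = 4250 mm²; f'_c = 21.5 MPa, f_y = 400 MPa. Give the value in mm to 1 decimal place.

a ≈ 166.1 mm

T = A_s f_y = 4250 × 400 = 1700000 N = 1700 kN.
Setting C = 0.85 f'_c a b equal to T: a = 1700000/(0.85 × 21.5 × 560) = 166.1 mm.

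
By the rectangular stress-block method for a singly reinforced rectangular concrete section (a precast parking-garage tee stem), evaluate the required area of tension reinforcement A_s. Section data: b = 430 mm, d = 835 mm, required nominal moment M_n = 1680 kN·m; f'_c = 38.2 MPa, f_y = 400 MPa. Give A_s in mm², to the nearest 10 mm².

A_s ≈ 5560 mm²

With M_n = 0.85 f'_c a b (d − a/2), solve the quadratic for a:
a = d − √(d² − 2M_n/(0.85 f'_c b)) = 835 − √(835² − 2 × 1680×10⁶/(0.85 × 38.2 × 430)) = 159.30 mm.
A_s = 0.85 f'_c a b / f_y = 0.85 × 38.2 × 159.30 × 430 / 400 = 5560.4 mm².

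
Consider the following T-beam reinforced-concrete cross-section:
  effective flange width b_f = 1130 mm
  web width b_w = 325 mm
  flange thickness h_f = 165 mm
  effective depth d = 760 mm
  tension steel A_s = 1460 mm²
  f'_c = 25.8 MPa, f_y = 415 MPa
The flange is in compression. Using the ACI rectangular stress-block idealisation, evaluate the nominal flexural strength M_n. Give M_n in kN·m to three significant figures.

M_n ≈ 453 kN·m

Tension: T = A_s f_y = 1460 × 415 = 605900 N.
Try a within the flange: a = T/(0.85 f'_c b_f) = 605900/(0.85 × 25.8 × 1130) = 24.45 mm.
Since a = 24.45 ≤ h_f = 165 mm, the stress block lies entirely in the flange; analyse as a rectangular beam of width b_f.
M_n = T(d − a/2) = 605900 × (760 − 12.225) = 453.08 × 10⁶ N·mm.
M_n = 453.08 kN·m.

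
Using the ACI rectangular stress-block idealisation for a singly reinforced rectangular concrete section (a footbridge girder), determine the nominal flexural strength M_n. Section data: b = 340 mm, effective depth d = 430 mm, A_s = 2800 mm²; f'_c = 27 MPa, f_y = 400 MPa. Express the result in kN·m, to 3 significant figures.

T = A_s f_y = 2800 × 400 = 1120000 N = 1120 kN.
From C = T: a = T/(0.85 f'_c b) = 1120000/(0.85 × 27 × 340) = 143.53 mm.
M_n = T(d − a/2) = 1120 kN × (430 − 71.765) mm = 401.22 kN·m.

M_n ≈ 401 kN·m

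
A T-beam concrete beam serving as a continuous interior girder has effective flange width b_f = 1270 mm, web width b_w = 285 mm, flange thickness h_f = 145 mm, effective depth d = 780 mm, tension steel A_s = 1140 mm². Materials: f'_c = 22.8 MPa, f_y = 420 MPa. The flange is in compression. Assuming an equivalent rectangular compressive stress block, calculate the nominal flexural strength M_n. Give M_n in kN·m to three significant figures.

Tension: T = A_s f_y = 1140 × 420 = 478800 N.
Try a within the flange: a = T/(0.85 f'_c b_f) = 478800/(0.85 × 22.8 × 1270) = 19.45 mm.
Since a = 19.45 ≤ h_f = 145 mm, the stress block lies entirely in the flange; analyse as a rectangular beam of width b_f.
M_n = T(d − a/2) = 478800 × (780 − 9.725) = 368.81 × 10⁶ N·mm.
M_n = 368.81 kN·m.

M_n ≈ 369 kN·m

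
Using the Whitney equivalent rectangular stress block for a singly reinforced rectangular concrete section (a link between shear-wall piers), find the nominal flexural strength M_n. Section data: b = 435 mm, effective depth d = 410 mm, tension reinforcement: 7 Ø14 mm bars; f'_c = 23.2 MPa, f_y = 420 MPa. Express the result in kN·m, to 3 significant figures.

M_n ≈ 174 kN·m

A_s = 7 × 154 = 1078 mm².
T = A_s f_y = 1078 × 420 = 452760 N = 452.76 kN.
From C = T: a = T/(0.85 f'_c b) = 452760/(0.85 × 23.2 × 435) = 52.78 mm.
M_n = T(d − a/2) = 452.76 kN × (410 − 26.39) mm = 173.68 kN·m.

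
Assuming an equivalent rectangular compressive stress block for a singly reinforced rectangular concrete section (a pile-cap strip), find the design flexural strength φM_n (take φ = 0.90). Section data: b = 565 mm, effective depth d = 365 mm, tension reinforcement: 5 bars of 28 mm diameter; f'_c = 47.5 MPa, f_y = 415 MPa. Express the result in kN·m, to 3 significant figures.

φM_n ≈ 388 kN·m

A_s = 5 × 616 = 3080 mm².
T = A_s f_y = 3080 × 415 = 1278200 N = 1278.2 kN.
From C = T: a = T/(0.85 f'_c b) = 1278200/(0.85 × 47.5 × 565) = 56.03 mm.
M_n = T(d − a/2) = 1278.2 kN × (365 − 28.015) mm = 430.73 kN·m.
φM_n = 0.90 × 430.73 = 387.66 kN·m.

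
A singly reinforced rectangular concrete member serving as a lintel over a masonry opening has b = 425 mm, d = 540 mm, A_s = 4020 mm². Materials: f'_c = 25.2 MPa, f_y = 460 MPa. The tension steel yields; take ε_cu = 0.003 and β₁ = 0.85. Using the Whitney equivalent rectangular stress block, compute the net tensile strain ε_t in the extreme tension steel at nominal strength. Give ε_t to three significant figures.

ε_t ≈ 0.00378

a = A_s f_y/(0.85 f'_c b) = 203.13 mm.
β₁ = 0.85, so c = a/β₁ = 203.13/0.85 = 238.98 mm.
From the linear strain diagram with ε_cu = 0.003: ε_t = 0.003 (d − c)/c = 0.003 × (540 − 238.98)/238.98 = 0.00378.
ε_t < 0.004 — the section is over-reinforced for flexure under ACI limits.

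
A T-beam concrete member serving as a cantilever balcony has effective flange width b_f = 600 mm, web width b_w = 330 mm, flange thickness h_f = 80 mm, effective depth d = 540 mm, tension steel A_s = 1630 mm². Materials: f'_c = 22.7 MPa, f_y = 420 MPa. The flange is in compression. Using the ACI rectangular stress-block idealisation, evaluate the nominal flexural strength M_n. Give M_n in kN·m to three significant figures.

M_n ≈ 349 kN·m

Tension: T = A_s f_y = 1630 × 420 = 684600 N.
Try a within the flange: a = T/(0.85 f'_c b_f) = 684600/(0.85 × 22.7 × 600) = 59.13 mm.
Since a = 59.13 ≤ h_f = 80 mm, the stress block lies entirely in the flange; analyse as a rectangular beam of width b_f.
M_n = T(d − a/2) = 684600 × (540 − 29.565) = 349.44 × 10⁶ N·mm.
M_n = 349.44 kN·m.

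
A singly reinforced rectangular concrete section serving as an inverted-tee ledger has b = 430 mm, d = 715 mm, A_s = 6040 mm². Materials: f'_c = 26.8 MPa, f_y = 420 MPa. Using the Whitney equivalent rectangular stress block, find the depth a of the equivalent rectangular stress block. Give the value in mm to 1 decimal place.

a ≈ 259.0 mm

T = A_s f_y = 6040 × 420 = 2536800 N = 2536.8 kN.
Setting C = 0.85 f'_c a b equal to T: a = 2536800/(0.85 × 26.8 × 430) = 259.0 mm.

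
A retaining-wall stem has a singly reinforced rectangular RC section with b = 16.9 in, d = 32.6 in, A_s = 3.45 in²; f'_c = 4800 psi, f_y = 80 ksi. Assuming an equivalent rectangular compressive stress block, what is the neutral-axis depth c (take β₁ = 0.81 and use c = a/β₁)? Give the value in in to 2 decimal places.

c ≈ 4.94 in

T = A_s f_y = 3.45 × 80 = 276 kips.
a = T/(0.85 f'_c b) = 276/(0.85 × 4.8 × 16.9) = 4.0028 in.
With β₁ = 0.81, c = a/β₁ = 4.0028/0.81 = 4.94 in.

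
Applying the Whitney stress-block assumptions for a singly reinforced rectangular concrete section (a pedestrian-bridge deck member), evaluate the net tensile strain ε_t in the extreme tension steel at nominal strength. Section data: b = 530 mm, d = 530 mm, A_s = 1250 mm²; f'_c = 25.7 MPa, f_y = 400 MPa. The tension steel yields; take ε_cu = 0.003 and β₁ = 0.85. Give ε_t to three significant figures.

a = A_s f_y/(0.85 f'_c b) = 43.19 mm.
β₁ = 0.85, so c = a/β₁ = 43.19/0.85 = 50.81 mm.
From the linear strain diagram with ε_cu = 0.003: ε_t = 0.003 (d − c)/c = 0.003 × (530 − 50.81)/50.81 = 0.0283.
Since ε_t ≥ 0.005, the section is tension-controlled.

ε_t ≈ 0.0283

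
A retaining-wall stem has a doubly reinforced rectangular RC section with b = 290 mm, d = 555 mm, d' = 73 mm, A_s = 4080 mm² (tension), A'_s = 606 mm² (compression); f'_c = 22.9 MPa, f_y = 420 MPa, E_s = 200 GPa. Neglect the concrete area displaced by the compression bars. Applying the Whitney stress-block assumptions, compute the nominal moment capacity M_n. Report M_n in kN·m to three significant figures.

Assume both tension and compression steel yield.
Net tension couple steel: A_s − A'_s = 3474 mm².
a = (A_s − A'_s) f_y / (0.85 f'_c b) = 1459080/(0.85 × 22.9 × 290) = 258.48 mm.
c = a/β₁ = 258.48/0.85 = 304.09 mm; ε'_s = 0.003(c − d')/c = 0.0023 ≥ f_y/E_s = 0.0021, so compression steel does yield.
M_n = (A_s − A'_s) f_y (d − a/2) + A'_s f_y (d − d') = [1459080 × (555 − 129.24) + 254520 × (555 − 73)] × 10⁻⁶ = 621.22 + 122.68 = 743.90 kN·m.

M_n ≈ 744 kN·m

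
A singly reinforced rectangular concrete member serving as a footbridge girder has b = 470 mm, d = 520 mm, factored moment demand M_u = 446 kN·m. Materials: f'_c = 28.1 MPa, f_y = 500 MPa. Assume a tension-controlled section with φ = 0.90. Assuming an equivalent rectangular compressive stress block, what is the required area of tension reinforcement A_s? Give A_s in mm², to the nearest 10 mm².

M_n = M_u/φ = 446/0.90 = 495.556 kN·m.
With M_n = 0.85 f'_c a b (d − a/2), solve the quadratic for a:
a = d − √(d² − 2M_n/(0.85 f'_c b)) = 520 − √(520² − 2 × 495.556×10⁶/(0.85 × 28.1 × 470)) = 93.25 mm.
A_s = 0.85 f'_c a b / f_y = 0.85 × 28.1 × 93.25 × 470 / 500 = 2093.6 mm².

A_s ≈ 2090 mm²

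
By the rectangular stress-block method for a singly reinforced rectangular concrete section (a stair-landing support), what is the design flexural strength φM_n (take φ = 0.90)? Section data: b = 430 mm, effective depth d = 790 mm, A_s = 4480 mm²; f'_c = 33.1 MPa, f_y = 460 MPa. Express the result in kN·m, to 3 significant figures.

φM_n ≈ 1310 kN·m

T = A_s f_y = 4480 × 460 = 2060800 N = 2060.8 kN.
From C = T: a = T/(0.85 f'_c b) = 2060800/(0.85 × 33.1 × 430) = 170.34 mm.
M_n = T(d − a/2) = 2060.8 kN × (790 − 85.17) mm = 1452.51 kN·m.
φM_n = 0.90 × 1452.51 = 1307.26 kN·m.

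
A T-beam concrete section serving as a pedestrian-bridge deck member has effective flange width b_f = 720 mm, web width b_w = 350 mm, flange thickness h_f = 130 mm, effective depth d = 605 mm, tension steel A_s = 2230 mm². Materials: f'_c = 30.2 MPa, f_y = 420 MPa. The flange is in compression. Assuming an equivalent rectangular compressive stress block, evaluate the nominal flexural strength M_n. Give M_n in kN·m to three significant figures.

M_n ≈ 543 kN·m

Tension: T = A_s f_y = 2230 × 420 = 936600 N.
Try a within the flange: a = T/(0.85 f'_c b_f) = 936600/(0.85 × 30.2 × 720) = 50.68 mm.
Since a = 50.68 ≤ h_f = 130 mm, the stress block lies entirely in the flange; analyse as a rectangular beam of width b_f.
M_n = T(d − a/2) = 936600 × (605 − 25.34) = 542.91 × 10⁶ N·mm.
M_n = 542.91 kN·m.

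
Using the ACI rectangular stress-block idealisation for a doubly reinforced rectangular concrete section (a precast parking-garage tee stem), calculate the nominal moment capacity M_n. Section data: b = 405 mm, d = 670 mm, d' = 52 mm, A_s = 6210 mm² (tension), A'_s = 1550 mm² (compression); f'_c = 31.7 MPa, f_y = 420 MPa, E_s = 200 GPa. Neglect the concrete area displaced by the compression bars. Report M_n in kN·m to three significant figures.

Assume both tension and compression steel yield.
Net tension couple steel: A_s − A'_s = 4660 mm².
a = (A_s − A'_s) f_y / (0.85 f'_c b) = 1957200/(0.85 × 31.7 × 405) = 179.35 mm.
c = a/β₁ = 179.35/0.824 = 217.66 mm; ε'_s = 0.003(c − d')/c = 0.0023 ≥ f_y/E_s = 0.0021, so compression steel does yield.
M_n = (A_s − A'_s) f_y (d − a/2) + A'_s f_y (d − d') = [1957200 × (670 − 89.675) + 651000 × (670 − 52)] × 10⁻⁶ = 1135.81 + 402.32 = 1538.13 kN·m.

M_n ≈ 1540 kN·m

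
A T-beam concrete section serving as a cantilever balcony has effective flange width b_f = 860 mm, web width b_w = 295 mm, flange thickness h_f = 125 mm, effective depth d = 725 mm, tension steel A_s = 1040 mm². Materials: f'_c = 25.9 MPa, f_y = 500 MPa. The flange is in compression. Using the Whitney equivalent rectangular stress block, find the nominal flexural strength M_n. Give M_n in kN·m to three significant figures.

M_n ≈ 370 kN·m

Tension: T = A_s f_y = 1040 × 500 = 520000 N.
Try a within the flange: a = T/(0.85 f'_c b_f) = 520000/(0.85 × 25.9 × 860) = 27.47 mm.
Since a = 27.47 ≤ h_f = 125 mm, the stress block lies entirely in the flange; analyse as a rectangular beam of width b_f.
M_n = T(d − a/2) = 520000 × (725 − 13.735) = 369.86 × 10⁶ N·mm.
M_n = 369.86 kN·m.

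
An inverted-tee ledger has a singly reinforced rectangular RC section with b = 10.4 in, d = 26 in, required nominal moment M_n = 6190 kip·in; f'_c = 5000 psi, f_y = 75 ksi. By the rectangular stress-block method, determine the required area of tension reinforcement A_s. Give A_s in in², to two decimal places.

A_s ≈ 3.60 in²

From M_n = 0.85 f'_c a b (d − a/2):
a = d − √(d² − 2M_n/(0.85 f'_c b)) = 26 − √(26² − 2 × 6190/(0.85 × 5 × 10.4)) = 6.103 in.
A_s = 0.85 f'_c a b / f_y = 0.85 × 5 × 6.103 × 10.4 / 75 = 3.597 in².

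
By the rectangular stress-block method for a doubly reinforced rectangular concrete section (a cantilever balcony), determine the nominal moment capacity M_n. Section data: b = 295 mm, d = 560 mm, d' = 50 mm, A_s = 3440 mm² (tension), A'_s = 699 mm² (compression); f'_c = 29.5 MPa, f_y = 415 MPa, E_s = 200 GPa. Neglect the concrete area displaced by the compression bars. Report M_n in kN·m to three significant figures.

M_n ≈ 697 kN·m

Assume both tension and compression steel yield.
Net tension couple steel: A_s − A'_s = 2741 mm².
a = (A_s − A'_s) f_y / (0.85 f'_c b) = 1137515/(0.85 × 29.5 × 295) = 153.78 mm.
c = a/β₁ = 153.78/0.839 = 183.29 mm; ε'_s = 0.003(c − d')/c = 0.0022 ≥ f_y/E_s = 0.0021, so compression steel does yield.
M_n = (A_s − A'_s) f_y (d − a/2) + A'_s f_y (d − d') = [1137515 × (560 − 76.89) + 290085 × (560 − 50)] × 10⁻⁶ = 549.54 + 147.94 = 697.48 kN·m.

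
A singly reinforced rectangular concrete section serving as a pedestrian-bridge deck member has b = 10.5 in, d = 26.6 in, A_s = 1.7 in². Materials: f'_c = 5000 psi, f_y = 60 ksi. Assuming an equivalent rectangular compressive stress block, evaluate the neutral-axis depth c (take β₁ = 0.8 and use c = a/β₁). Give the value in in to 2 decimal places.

T = A_s f_y = 1.7 × 60 = 102 kips.
a = T/(0.85 f'_c b) = 102/(0.85 × 5 × 10.5) = 2.2857 in.
With β₁ = 0.8, c = a/β₁ = 2.2857/0.8 = 2.86 in.

c ≈ 2.86 in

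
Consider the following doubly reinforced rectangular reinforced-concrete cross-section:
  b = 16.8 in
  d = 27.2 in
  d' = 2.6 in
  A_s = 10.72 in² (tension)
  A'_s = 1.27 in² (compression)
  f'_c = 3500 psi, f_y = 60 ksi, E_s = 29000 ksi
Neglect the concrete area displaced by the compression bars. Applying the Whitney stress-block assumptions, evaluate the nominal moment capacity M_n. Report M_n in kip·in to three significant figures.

M_n ≈ 14100 kip·in

Assume both steels yield.
a = (A_s − A'_s) f_y/(0.85 f'_c b) = (10.72 − 1.27) × 60/(0.85 × 3.5 × 16.8) = 11.345 in.
c = a/β₁ = 11.345/0.85 = 13.347 in; ε'_s = 0.003(c − d')/c = 0.0024 ≥ ε_y = 0.0021, so the compression steel yields.
M_n = (A_s − A'_s) f_y (d − a/2) + A'_s f_y (d − d') = 567 × (27.2 − 5.6725) + 76.2 × (27.2 − 2.6) = 12206.1 + 1874.5 = 14080.6 kip·in.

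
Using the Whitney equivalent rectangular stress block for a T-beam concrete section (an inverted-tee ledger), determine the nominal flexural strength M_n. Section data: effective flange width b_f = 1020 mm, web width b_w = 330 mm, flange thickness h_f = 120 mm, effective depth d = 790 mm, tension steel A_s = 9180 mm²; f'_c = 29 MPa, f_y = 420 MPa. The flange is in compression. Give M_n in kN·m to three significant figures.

M_n ≈ 2720 kN·m

Tension: T = A_s f_y = 9180 × 420 = 3855600 N.
Try a within the flange: a = T/(0.85 f'_c b_f) = 3855600/(0.85 × 29 × 1020) = 153.35 mm.
a = 153.35 > h_f = 120 mm: the block extends into the web. Split into flange-overhang and web parts.
C_f = 0.85 f'_c (b_f − b_w) h_f = 0.85 × 29 × (1020 − 330) × 120 = 2041020 N.
Remaining web compression depth: a_w = (T − C_f)/(0.85 f'_c b_w) = (3855600 − 2041020)/(0.85 × 29 × 330) = 223.07 mm.
M_n = C_f(d − h_f/2) + (T − C_f)(d − a_w/2) = 2041020 × (790 − 60) + 1814580 × (790 − 111.535) = 1489.94 + 1231.13 = 2721.07 × 10⁶ N·mm.
M_n = 2721.07 kN·m.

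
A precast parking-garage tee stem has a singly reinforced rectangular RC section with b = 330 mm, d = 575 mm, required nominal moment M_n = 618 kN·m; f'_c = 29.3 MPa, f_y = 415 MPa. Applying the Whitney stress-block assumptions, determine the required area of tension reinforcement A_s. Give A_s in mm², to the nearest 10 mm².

With M_n = 0.85 f'_c a b (d − a/2), solve the quadratic for a:
a = d − √(d² − 2M_n/(0.85 f'_c b)) = 575 − √(575² − 2 × 618×10⁶/(0.85 × 29.3 × 330)) = 150.46 mm.
A_s = 0.85 f'_c a b / f_y = 0.85 × 29.3 × 150.46 × 330 / 415 = 2979.7 mm².

A_s ≈ 2980 mm²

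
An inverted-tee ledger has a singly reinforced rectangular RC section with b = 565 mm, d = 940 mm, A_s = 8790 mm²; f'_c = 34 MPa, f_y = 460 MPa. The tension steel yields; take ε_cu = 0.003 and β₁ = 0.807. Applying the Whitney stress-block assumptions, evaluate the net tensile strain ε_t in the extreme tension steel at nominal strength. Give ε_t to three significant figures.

a = A_s f_y/(0.85 f'_c b) = 247.63 mm.
β₁ = 0.807, so c = a/β₁ = 247.63/0.807 = 306.85 mm.
From the linear strain diagram with ε_cu = 0.003: ε_t = 0.003 (d − c)/c = 0.003 × (940 − 306.85)/306.85 = 0.00619.
Since ε_t ≥ 0.005, the section is tension-controlled.

ε_t ≈ 0.00619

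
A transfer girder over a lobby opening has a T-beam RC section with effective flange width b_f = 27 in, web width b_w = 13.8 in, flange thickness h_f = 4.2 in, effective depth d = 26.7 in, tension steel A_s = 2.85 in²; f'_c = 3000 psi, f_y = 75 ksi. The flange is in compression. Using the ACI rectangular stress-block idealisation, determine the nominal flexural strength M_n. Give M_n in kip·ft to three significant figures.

M_n ≈ 448 kip·ft

Tension: T = A_s f_y = 2.85 × 75 = 213.75 kips.
Try a within the flange: a = T/(0.85 f'_c b_f) = 213.75/(0.85 × 3 × 27) = 3.105 in.
Since a = 3.105 ≤ h_f = 4.2 in, the stress block lies entirely in the flange; analyse as a rectangular beam of width b_f.
M_n = T(d − a/2) = 213.75 × (26.7 − 1.5525) = 5375.3 kip·in.
M_n = 5375.3/12 = 447.94 kip·ft.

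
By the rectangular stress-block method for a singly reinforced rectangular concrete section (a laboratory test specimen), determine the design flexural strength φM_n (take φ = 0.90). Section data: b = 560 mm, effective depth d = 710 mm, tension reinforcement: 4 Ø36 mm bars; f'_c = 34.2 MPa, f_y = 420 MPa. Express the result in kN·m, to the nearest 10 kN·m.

A_s = 4 × 1018 = 4072 mm².
T = A_s f_y = 4072 × 420 = 1710240 N = 1710.24 kN.
From C = T: a = T/(0.85 f'_c b) = 1710240/(0.85 × 34.2 × 560) = 105.06 mm.
M_n = T(d − a/2) = 1710.24 kN × (710 − 52.53) mm = 1124.43 kN·m.
φM_n = 0.90 × 1124.43 = 1011.99 kN·m.

φM_n ≈ 1010 kN·m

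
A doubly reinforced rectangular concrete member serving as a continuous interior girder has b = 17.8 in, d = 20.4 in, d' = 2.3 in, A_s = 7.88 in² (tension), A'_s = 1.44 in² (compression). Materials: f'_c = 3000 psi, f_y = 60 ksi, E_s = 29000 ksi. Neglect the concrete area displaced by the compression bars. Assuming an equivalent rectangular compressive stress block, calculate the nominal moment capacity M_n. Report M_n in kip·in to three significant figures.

Assume both steels yield.
a = (A_s − A'_s) f_y/(0.85 f'_c b) = (7.88 − 1.44) × 60/(0.85 × 3 × 17.8) = 8.513 in.
c = a/β₁ = 8.513/0.85 = 10.015 in; ε'_s = 0.003(c − d')/c = 0.0023 ≥ ε_y = 0.0021, so the compression steel yields.
M_n = (A_s − A'_s) f_y (d − a/2) + A'_s f_y (d − d') = 386.4 × (20.4 − 4.2565) + 86.4 × (20.4 − 2.3) = 6237.8 + 1563.8 = 7801.6 kip·in.

M_n ≈ 7800 kip·in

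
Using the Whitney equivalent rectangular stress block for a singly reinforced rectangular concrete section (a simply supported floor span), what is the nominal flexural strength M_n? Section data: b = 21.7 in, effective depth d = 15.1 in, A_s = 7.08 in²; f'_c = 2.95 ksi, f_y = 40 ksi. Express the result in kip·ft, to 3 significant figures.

T = A_s f_y = 7.08 × 40 = 283.2 kips.
a = T/(0.85 f'_c b) = 283.2/(0.85 × 2.95 × 21.7) = 5.205 in.
M_n = T(d − a/2) = 283.2 × (15.1 − 2.6025) = 3539.3 kip·in = 3539.3/12 = 294.94 kip·ft.

M_n ≈ 295 kip·ft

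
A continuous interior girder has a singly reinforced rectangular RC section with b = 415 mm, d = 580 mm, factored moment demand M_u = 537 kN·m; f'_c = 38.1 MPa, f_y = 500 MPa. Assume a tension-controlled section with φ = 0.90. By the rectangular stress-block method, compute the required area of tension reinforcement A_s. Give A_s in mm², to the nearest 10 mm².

M_n = M_u/φ = 537/0.90 = 596.667 kN·m.
With M_n = 0.85 f'_c a b (d − a/2), solve the quadratic for a:
a = d − √(d² − 2M_n/(0.85 f'_c b)) = 580 − √(580² − 2 × 596.667×10⁶/(0.85 × 38.1 × 415)) = 82.40 mm.
A_s = 0.85 f'_c a b / f_y = 0.85 × 38.1 × 82.40 × 415 / 500 = 2214.9 mm².

A_s ≈ 2210 mm²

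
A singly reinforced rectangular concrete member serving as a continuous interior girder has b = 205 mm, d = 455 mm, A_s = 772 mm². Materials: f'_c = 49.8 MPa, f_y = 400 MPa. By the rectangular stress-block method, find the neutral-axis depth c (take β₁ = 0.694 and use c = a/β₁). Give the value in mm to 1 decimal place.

T = A_s f_y = 772 × 400 = 308800 N = 308.8 kN.
Setting C = 0.85 f'_c a b equal to T: a = 308800/(0.85 × 49.8 × 205) = 35.586 mm.
With β₁ = 0.694, c = a/β₁ = 35.586/0.694 = 51.3 mm.

c ≈ 51.3 mm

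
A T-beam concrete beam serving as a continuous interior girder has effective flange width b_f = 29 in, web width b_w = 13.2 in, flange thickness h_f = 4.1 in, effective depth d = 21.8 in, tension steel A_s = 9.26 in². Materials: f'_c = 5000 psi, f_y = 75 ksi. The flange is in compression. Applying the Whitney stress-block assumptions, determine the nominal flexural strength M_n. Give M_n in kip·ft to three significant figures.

Tension: T = A_s f_y = 9.26 × 75 = 694.5 kips.
Try a within the flange: a = T/(0.85 f'_c b_f) = 694.5/(0.85 × 5 × 29) = 5.635 in.
a = 5.635 > h_f = 4.1 in: the block extends into the web. Split into flange-overhang and web parts.
C_f = 0.85 f'_c (b_f − b_w) h_f = 0.85 × 5 × (29 − 13.2) × 4.1 = 275.3 kips.
Remaining web compression depth: a_w = (T − C_f)/(0.85 f'_c b_w) = (694.5 − 275.3)/(0.85 × 5 × 13.2) = 7.472 in.
M_n = C_f(d − h_f/2) + (T − C_f)(d − a_w/2) = 275.3 × (21.8 − 2.05) + 419.2 × (21.8 − 3.736) = 5437.2 + 7572.4 = 13009.6 kip·in.
M_n = 13009.6/12 = 1084.13 kip·ft.

M_n ≈ 1080 kip·ft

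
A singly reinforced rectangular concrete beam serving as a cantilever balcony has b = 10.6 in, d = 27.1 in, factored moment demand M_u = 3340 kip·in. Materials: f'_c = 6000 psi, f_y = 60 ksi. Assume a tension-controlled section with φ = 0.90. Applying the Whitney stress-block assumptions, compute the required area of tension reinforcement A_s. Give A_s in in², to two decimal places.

A_s ≈ 2.40 in²

M_n = M_u/φ = 3340/0.90 = 3711.11 kip·in.
From M_n = 0.85 f'_c a b (d − a/2):
a = d − √(d² − 2M_n/(0.85 f'_c b)) = 27.1 − √(27.1² − 2 × 3711.11/(0.85 × 6 × 10.6)) = 2.664 in.
A_s = 0.85 f'_c a b / f_y = 0.85 × 6 × 2.664 × 10.6 / 60 = 2.400 in².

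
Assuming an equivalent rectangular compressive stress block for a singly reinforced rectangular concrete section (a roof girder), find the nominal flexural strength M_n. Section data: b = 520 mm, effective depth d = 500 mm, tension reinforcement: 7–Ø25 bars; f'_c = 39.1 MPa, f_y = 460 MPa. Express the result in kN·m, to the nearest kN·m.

M_n ≈ 718 kN·m

A_s = 7 × 491 = 3437 mm².
T = A_s f_y = 3437 × 460 = 1581020 N = 1581.02 kN.
From C = T: a = T/(0.85 f'_c b) = 1581020/(0.85 × 39.1 × 520) = 91.48 mm.
M_n = T(d − a/2) = 1581.02 kN × (500 − 45.74) mm = 718.19 kN·m.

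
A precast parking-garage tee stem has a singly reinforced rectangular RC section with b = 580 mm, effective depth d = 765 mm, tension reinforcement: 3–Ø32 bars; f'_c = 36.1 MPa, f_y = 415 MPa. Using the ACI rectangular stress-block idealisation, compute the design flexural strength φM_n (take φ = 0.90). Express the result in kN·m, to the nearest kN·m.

φM_n ≈ 664 kN·m

A_s = 3 × 804 = 2412 mm².
T = A_s f_y = 2412 × 415 = 1000980 N = 1000.98 kN.
From C = T: a = T/(0.85 f'_c b) = 1000980/(0.85 × 36.1 × 580) = 56.24 mm.
M_n = T(d − a/2) = 1000.98 kN × (765 − 28.12) mm = 737.60 kN·m.
φM_n = 0.90 × 737.60 = 663.84 kN·m.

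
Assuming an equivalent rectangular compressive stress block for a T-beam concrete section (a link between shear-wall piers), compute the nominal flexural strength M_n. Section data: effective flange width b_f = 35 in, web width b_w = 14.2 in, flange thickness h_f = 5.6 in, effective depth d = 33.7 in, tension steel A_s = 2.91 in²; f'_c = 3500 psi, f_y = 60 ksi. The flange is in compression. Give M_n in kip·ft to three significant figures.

M_n ≈ 478 kip·ft

Tension: T = A_s f_y = 2.91 × 60 = 174.6 kips.
Try a within the flange: a = T/(0.85 f'_c b_f) = 174.6/(0.85 × 3.5 × 35) = 1.677 in.
Since a = 1.677 ≤ h_f = 5.6 in, the stress block lies entirely in the flange; analyse as a rectangular beam of width b_f.
M_n = T(d − a/2) = 174.6 × (33.7 − 0.8385) = 5737.6 kip·in.
M_n = 5737.6/12 = 478.13 kip·ft.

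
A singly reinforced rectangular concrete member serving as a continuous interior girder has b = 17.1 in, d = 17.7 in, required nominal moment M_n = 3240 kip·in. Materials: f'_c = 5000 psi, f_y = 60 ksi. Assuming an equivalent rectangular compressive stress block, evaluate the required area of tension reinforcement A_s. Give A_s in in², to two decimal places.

A_s ≈ 3.31 in²

From M_n = 0.85 f'_c a b (d − a/2):
a = d − √(d² − 2M_n/(0.85 f'_c b)) = 17.7 − √(17.7² − 2 × 3240/(0.85 × 5 × 17.1)) = 2.729 in.
A_s = 0.85 f'_c a b / f_y = 0.85 × 5 × 2.729 × 17.1 / 60 = 3.306 in².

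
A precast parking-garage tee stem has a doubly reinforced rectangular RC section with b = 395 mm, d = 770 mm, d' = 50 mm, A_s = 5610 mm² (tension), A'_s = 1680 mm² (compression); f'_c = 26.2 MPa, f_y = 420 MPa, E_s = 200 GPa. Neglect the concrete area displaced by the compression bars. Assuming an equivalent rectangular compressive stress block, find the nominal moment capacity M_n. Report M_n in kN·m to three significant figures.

Assume both tension and compression steel yield.
Net tension couple steel: A_s − A'_s = 3930 mm².
a = (A_s − A'_s) f_y / (0.85 f'_c b) = 1650600/(0.85 × 26.2 × 395) = 187.64 mm.
c = a/β₁ = 187.64/0.85 = 220.75 mm; ε'_s = 0.003(c − d')/c = 0.0023 ≥ f_y/E_s = 0.0021, so compression steel does yield.
M_n = (A_s − A'_s) f_y (d − a/2) + A'_s f_y (d − d') = [1650600 × (770 − 93.82) + 705600 × (770 − 50)] × 10⁻⁶ = 1116.10 + 508.03 = 1624.13 kN·m.

M_n ≈ 1620 kN·m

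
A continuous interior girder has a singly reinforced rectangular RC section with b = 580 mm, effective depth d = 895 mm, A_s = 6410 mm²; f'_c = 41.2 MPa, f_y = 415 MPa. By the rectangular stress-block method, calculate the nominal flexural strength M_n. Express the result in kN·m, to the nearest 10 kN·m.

M_n ≈ 2210 kN·m

T = A_s f_y = 6410 × 415 = 2660150 N = 2660.15 kN.
From C = T: a = T/(0.85 f'_c b) = 2660150/(0.85 × 41.2 × 580) = 130.97 mm.
M_n = T(d − a/2) = 2660.15 kN × (895 − 65.485) mm = 2206.63 kN·m.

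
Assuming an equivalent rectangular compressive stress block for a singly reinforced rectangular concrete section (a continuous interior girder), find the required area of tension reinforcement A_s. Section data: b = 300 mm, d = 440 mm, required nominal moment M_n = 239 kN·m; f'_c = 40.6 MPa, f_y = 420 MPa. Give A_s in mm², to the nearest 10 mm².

A_s ≈ 1380 mm²

With M_n = 0.85 f'_c a b (d − a/2), solve the quadratic for a:
a = d − √(d² − 2M_n/(0.85 f'_c b)) = 440 − √(440² − 2 × 239×10⁶/(0.85 × 40.6 × 300)) = 56.03 mm.
A_s = 0.85 f'_c a b / f_y = 0.85 × 40.6 × 56.03 × 300 / 420 = 1381.1 mm².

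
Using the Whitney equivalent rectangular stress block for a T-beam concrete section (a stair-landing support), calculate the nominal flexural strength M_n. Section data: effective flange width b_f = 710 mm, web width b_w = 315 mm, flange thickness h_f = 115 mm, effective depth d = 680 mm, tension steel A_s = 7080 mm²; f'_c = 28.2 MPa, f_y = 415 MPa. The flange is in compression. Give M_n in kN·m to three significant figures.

Tension: T = A_s f_y = 7080 × 415 = 2938200 N.
Try a within the flange: a = T/(0.85 f'_c b_f) = 2938200/(0.85 × 28.2 × 710) = 172.65 mm.
a = 172.65 > h_f = 115 mm: the block extends into the web. Split into flange-overhang and web parts.
C_f = 0.85 f'_c (b_f − b_w) h_f = 0.85 × 28.2 × (710 − 315) × 115 = 1088837 N.
Remaining web compression depth: a_w = (T − C_f)/(0.85 f'_c b_w) = (2938200 − 1088837)/(0.85 × 28.2 × 315) = 244.93 mm.
M_n = C_f(d − h_f/2) + (T − C_f)(d − a_w/2) = 1088837 × (680 − 57.5) + 1849363 × (680 − 122.465) = 677.80 + 1031.08 = 1708.88 × 10⁶ N·mm.
M_n = 1708.88 kN·m.

M_n ≈ 1710 kN·m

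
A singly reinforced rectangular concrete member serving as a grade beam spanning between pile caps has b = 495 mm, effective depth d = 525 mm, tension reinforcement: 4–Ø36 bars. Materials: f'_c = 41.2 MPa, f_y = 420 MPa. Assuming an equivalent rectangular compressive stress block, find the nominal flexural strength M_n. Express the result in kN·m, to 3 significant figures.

M_n ≈ 814 kN·m

A_s = 4 × 1018 = 4072 mm².
T = A_s f_y = 4072 × 420 = 1710240 N = 1710.24 kN.
From C = T: a = T/(0.85 f'_c b) = 1710240/(0.85 × 41.2 × 495) = 98.66 mm.
M_n = T(d − a/2) = 1710.24 kN × (525 − 49.33) mm = 813.51 kN·m.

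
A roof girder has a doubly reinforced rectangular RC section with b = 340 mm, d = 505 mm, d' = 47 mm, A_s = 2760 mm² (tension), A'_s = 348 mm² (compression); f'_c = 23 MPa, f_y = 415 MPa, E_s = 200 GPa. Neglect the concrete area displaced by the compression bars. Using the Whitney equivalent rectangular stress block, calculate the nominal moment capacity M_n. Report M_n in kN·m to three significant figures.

M_n ≈ 496 kN·m

Assume both tension and compression steel yield.
Net tension couple steel: A_s − A'_s = 2412 mm².
a = (A_s − A'_s) f_y / (0.85 f'_c b) = 1000980/(0.85 × 23 × 340) = 150.59 mm.
c = a/β₁ = 150.59/0.85 = 177.16 mm; ε'_s = 0.003(c − d')/c = 0.0022 ≥ f_y/E_s = 0.0021, so compression steel does yield.
M_n = (A_s − A'_s) f_y (d − a/2) + A'_s f_y (d − d') = [1000980 × (505 − 75.295) + 144420 × (505 − 47)] × 10⁻⁶ = 430.13 + 66.14 = 496.27 kN·m.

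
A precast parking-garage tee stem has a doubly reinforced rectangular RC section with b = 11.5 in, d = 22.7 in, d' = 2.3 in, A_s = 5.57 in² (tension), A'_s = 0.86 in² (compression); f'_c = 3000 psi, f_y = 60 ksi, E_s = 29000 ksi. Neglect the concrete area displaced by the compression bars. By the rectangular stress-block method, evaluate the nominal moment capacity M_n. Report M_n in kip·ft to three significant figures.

M_n ≈ 509 kip·ft

Assume both steels yield.
a = (A_s − A'_s) f_y/(0.85 f'_c b) = (5.57 − 0.86) × 60/(0.85 × 3 × 11.5) = 9.637 in.
c = a/β₁ = 9.637/0.85 = 11.338 in; ε'_s = 0.003(c − d')/c = 0.0024 ≥ ε_y = 0.0021, so the compression steel yields.
M_n = (A_s − A'_s) f_y (d − a/2) + A'_s f_y (d − d') = 282.6 × (22.7 − 4.8185) + 51.6 × (22.7 − 2.3) = 5053.3 + 1052.6 = 6105.9 kip·in = 6105.9/12 = 508.83 kip·ft.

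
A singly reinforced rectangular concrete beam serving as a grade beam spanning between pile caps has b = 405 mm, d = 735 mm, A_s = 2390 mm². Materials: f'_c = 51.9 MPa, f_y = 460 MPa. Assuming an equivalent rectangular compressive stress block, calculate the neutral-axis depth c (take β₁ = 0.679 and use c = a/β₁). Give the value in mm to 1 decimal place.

c ≈ 90.6 mm

T = A_s f_y = 2390 × 460 = 1099400 N = 1099.4 kN.
Setting C = 0.85 f'_c a b equal to T: a = 1099400/(0.85 × 51.9 × 405) = 61.534 mm.
With β₁ = 0.679, c = a/β₁ = 61.534/0.679 = 90.6 mm.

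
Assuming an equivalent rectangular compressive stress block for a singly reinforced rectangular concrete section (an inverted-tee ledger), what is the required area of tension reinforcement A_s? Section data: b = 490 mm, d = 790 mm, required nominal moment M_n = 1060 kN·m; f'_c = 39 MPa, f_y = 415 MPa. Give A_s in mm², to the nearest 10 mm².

With M_n = 0.85 f'_c a b (d − a/2), solve the quadratic for a:
a = d − √(d² − 2M_n/(0.85 f'_c b)) = 790 − √(790² − 2 × 1060×10⁶/(0.85 × 39 × 490)) = 87.44 mm.
A_s = 0.85 f'_c a b / f_y = 0.85 × 39 × 87.44 × 490 / 415 = 3422.5 mm².

A_s ≈ 3420 mm²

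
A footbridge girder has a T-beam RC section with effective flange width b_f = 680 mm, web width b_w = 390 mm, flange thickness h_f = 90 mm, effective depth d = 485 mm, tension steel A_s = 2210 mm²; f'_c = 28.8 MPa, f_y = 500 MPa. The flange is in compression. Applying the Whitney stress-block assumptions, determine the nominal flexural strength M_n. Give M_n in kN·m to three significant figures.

Tension: T = A_s f_y = 2210 × 500 = 1105000 N.
Try a within the flange: a = T/(0.85 f'_c b_f) = 1105000/(0.85 × 28.8 × 680) = 66.38 mm.
Since a = 66.38 ≤ h_f = 90 mm, the stress block lies entirely in the flange; analyse as a rectangular beam of width b_f.
M_n = T(d − a/2) = 1105000 × (485 − 33.19) = 499.25 × 10⁶ N·mm.
M_n = 499.25 kN·m.

M_n ≈ 499 kN·m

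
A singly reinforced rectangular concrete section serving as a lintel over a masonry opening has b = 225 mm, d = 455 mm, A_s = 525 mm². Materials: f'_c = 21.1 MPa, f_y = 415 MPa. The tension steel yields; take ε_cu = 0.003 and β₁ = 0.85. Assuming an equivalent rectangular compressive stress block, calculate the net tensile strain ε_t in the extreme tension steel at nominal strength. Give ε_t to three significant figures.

ε_t ≈ 0.0185

a = A_s f_y/(0.85 f'_c b) = 53.99 mm.
β₁ = 0.85, so c = a/β₁ = 53.99/0.85 = 63.52 mm.
From the linear strain diagram with ε_cu = 0.003: ε_t = 0.003 (d − c)/c = 0.003 × (455 − 63.52)/63.52 = 0.0185.
Since ε_t ≥ 0.005, the section is tension-controlled.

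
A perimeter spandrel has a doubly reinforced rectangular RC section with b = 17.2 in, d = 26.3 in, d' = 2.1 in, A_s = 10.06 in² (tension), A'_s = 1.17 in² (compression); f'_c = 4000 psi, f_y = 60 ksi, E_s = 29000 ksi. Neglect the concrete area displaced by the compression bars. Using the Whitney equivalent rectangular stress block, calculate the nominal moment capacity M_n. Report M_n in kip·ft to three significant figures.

M_n ≈ 1110 kip·ft

Assume both steels yield.
a = (A_s − A'_s) f_y/(0.85 f'_c b) = (10.06 − 1.17) × 60/(0.85 × 4 × 17.2) = 9.121 in.
c = a/β₁ = 9.121/0.85 = 10.731 in; ε'_s = 0.003(c − d')/c = 0.0024 ≥ ε_y = 0.0021, so the compression steel yields.
M_n = (A_s − A'_s) f_y (d − a/2) + A'_s f_y (d − d') = 533.4 × (26.3 − 4.5605) + 70.2 × (26.3 − 2.1) = 11595.8 + 1698.8 = 13294.6 kip·in = 13294.6/12 = 1107.88 kip·ft.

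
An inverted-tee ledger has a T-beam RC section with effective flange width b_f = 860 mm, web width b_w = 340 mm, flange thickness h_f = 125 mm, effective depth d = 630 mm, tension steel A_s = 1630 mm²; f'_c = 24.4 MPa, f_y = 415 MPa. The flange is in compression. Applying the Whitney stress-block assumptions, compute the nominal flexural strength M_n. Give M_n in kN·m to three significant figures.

M_n ≈ 413 kN·m

Tension: T = A_s f_y = 1630 × 415 = 676450 N.
Try a within the flange: a = T/(0.85 f'_c b_f) = 676450/(0.85 × 24.4 × 860) = 37.93 mm.
Since a = 37.93 ≤ h_f = 125 mm, the stress block lies entirely in the flange; analyse as a rectangular beam of width b_f.
M_n = T(d − a/2) = 676450 × (630 − 18.965) = 413.33 × 10⁶ N·mm.
M_n = 413.33 kN·m.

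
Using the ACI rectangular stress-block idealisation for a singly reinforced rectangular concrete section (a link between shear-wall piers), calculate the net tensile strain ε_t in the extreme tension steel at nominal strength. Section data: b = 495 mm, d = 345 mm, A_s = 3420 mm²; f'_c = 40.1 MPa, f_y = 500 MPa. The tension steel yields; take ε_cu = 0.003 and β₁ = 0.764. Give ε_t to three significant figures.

a = A_s f_y/(0.85 f'_c b) = 101.35 mm.
β₁ = 0.764, so c = a/β₁ = 101.35/0.764 = 132.66 mm.
From the linear strain diagram with ε_cu = 0.003: ε_t = 0.003 (d − c)/c = 0.003 × (345 − 132.66)/132.66 = 0.00480.
ε_t is between 0.004 and 0.005 — transition zone.

ε_t ≈ 0.00480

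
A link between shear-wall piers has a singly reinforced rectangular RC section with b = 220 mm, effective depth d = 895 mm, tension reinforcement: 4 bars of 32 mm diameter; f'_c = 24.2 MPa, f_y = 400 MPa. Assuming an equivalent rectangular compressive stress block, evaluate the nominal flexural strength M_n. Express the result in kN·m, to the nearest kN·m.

A_s = 4 × 804 = 3216 mm².
T = A_s f_y = 3216 × 400 = 1286400 N = 1286.4 kN.
From C = T: a = T/(0.85 f'_c b) = 1286400/(0.85 × 24.2 × 220) = 284.26 mm.
M_n = T(d − a/2) = 1286.4 kN × (895 − 142.13) mm = 968.49 kN·m.

M_n ≈ 968 kN·m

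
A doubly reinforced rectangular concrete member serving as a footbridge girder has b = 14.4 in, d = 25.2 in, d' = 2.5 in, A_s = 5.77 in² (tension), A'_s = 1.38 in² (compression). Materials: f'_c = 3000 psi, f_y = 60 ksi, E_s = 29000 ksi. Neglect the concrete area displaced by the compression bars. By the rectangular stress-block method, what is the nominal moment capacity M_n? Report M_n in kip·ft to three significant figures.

Assume both steels yield.
a = (A_s − A'_s) f_y/(0.85 f'_c b) = (5.77 − 1.38) × 60/(0.85 × 3 × 14.4) = 7.173 in.
c = a/β₁ = 7.173/0.85 = 8.439 in; ε'_s = 0.003(c − d')/c = 0.0021 ≥ ε_y = 0.0021, so the compression steel yields.
M_n = (A_s − A'_s) f_y (d − a/2) + A'_s f_y (d − d') = 263.4 × (25.2 − 3.5865) + 82.8 × (25.2 − 2.5) = 5693.0 + 1879.6 = 7572.6 kip·in = 7572.6/12 = 631.05 kip·ft.

M_n ≈ 631 kip·ft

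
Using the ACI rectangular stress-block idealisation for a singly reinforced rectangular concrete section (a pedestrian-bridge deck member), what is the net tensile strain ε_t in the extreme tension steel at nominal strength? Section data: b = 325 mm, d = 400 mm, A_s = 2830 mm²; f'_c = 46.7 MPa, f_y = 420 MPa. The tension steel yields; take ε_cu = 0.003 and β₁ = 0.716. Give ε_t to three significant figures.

a = A_s f_y/(0.85 f'_c b) = 92.13 mm.
β₁ = 0.716, so c = a/β₁ = 92.13/0.716 = 128.67 mm.
From the linear strain diagram with ε_cu = 0.003: ε_t = 0.003 (d − c)/c = 0.003 × (400 − 128.67)/128.67 = 0.00633.
Since ε_t ≥ 0.005, the section is tension-controlled.

ε_t ≈ 0.00633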